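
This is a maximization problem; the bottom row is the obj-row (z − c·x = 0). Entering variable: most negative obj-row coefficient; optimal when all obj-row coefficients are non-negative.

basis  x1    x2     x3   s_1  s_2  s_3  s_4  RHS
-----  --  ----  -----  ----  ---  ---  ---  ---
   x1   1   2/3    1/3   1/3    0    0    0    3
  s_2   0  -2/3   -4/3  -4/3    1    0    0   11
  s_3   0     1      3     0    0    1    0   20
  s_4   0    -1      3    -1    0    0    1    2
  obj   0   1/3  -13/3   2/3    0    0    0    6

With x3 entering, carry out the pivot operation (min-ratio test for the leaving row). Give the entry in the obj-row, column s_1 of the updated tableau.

Ratio test on column x3 — row 1: 3/(1/3) = 9; row 2: entry -4/3 ≤ 0; row 3: 20/3 = 20/3; row 4: 2/3 = 2/3. Minimum is 2/3 at row 4 (s_4 leaves); pivot element 3.
Divide row 4 by 3; eliminate column x3 from the other rows.
obj-row update in column s_1: 2/3 − (-13/3)·(-1/3) = -7/9.

-7/9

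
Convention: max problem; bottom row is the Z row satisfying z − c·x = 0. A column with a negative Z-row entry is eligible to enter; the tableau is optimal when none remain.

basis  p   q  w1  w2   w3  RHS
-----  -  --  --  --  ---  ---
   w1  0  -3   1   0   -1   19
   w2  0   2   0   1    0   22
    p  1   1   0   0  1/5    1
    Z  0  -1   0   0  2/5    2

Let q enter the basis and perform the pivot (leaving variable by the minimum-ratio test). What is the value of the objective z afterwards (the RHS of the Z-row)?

3

Ratio test on column q — row 1: entry -3 ≤ 0; row 2: 22/2 = 11; row 3: 1/1 = 1. Minimum is 1 at row 3 (p leaves); pivot element 1.
Pivot on row 3; the Z-row RHS becomes 2 − (-1)·1 = 3.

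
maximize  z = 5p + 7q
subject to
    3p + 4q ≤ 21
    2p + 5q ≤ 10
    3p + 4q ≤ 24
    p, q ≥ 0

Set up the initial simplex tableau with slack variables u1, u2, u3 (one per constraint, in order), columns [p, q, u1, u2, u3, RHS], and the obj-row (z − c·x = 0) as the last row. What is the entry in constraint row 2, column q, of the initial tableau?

Constraint 2 has coefficient 5 on q.

5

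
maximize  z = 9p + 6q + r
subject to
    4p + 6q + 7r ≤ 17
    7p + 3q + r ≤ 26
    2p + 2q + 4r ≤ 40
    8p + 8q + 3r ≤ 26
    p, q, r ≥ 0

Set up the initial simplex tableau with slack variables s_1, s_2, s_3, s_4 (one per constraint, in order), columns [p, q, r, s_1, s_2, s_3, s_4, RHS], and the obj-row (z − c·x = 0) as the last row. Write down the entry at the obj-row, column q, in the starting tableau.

The obj-row carries the negated objective coefficients: the q entry is -6.

-6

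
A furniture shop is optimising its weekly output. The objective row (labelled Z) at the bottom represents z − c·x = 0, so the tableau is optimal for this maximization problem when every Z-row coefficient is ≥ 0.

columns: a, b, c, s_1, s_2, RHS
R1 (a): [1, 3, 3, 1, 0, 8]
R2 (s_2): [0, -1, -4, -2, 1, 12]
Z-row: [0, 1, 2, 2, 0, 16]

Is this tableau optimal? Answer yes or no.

yes

Every Z-row coefficient is ≥ 0, so the tableau is optimal.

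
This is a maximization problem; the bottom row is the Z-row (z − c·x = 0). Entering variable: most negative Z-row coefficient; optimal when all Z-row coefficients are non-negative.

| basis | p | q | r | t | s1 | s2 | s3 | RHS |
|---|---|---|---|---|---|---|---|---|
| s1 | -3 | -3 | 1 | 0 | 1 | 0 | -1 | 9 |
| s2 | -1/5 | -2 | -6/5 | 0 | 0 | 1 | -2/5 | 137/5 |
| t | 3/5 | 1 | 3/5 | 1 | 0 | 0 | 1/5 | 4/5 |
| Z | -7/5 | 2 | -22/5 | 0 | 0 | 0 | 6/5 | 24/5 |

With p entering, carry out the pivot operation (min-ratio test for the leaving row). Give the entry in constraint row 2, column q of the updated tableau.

Ratio test on column p — row 1: entry -3 ≤ 0; row 2: entry -1/5 ≤ 0; row 3: (4/5)/(3/5) = 4/3. Minimum is 4/3 at row 3 (t leaves); pivot element 3/5.
Divide row 3 by 3/5; eliminate column p from the other rows.
Row 2 update in column q: -2 − (-1/5)·(5/3) = -5/3.

-5/3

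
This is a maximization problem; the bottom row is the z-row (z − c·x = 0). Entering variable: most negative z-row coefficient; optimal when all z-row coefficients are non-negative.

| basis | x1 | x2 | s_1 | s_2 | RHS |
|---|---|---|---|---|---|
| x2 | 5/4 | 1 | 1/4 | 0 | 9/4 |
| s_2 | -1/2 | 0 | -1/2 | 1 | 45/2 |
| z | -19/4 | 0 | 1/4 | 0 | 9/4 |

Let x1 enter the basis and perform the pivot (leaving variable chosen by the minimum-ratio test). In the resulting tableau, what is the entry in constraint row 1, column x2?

Ratio test on column x1 — row 1: (9/4)/(5/4) = 9/5; row 2: entry -1/2 ≤ 0. Minimum is 9/5 at row 1 (x2 leaves); pivot element 5/4.
Divide row 1 by 5/4; eliminate column x1 from the other rows.
In the new row 1, the x2 entry is the old entry divided by the pivot: 1/(5/4) = 4/5.

4/5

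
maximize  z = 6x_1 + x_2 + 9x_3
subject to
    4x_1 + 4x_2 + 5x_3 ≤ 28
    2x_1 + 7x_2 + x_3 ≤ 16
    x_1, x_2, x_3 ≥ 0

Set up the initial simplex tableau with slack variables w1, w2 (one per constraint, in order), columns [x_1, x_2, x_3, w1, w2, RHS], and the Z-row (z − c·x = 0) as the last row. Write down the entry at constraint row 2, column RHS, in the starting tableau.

The RHS of constraint 2 is b_2 = 16.

16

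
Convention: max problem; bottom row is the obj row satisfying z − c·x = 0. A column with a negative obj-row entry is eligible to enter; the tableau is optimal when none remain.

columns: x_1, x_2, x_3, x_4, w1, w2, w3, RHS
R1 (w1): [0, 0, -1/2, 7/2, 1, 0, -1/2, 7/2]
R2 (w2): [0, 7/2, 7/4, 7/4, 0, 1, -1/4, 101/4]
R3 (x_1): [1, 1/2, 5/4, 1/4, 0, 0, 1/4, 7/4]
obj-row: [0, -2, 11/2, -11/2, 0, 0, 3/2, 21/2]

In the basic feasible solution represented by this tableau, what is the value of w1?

w1 is basic (row 1); its value is the RHS of that row, 7/2.

7/2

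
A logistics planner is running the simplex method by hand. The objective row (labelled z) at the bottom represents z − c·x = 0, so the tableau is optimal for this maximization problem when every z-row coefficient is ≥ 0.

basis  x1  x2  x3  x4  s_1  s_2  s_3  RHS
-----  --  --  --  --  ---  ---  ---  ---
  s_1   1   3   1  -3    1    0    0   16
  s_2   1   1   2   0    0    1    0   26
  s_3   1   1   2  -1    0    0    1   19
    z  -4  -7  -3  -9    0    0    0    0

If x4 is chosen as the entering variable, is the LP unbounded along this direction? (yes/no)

Every constraint-row entry in column x4 is ≤ 0, so increasing x4 is unbounded.

yes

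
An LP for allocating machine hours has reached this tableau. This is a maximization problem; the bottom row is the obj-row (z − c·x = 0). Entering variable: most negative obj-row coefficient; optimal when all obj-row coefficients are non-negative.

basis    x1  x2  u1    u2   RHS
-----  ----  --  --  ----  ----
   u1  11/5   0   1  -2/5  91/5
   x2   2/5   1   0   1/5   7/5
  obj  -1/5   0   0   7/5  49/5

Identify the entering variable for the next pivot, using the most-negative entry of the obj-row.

x1

Negative obj-row entries: x1: -1/5.
The most negative is -1/5 in column x1, so x1 enters.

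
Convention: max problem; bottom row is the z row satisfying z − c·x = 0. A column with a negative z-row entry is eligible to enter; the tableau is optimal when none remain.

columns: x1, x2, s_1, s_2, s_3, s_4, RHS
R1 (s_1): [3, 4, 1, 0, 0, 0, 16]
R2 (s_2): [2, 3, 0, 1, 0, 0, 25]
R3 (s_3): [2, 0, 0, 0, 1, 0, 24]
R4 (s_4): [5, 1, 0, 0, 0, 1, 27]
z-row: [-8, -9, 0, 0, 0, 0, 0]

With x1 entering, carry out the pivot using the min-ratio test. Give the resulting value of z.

Ratio test on column x1 — row 1: 16/3 = 16/3; row 2: 25/2 = 25/2; row 3: 24/2 = 12; row 4: 27/5 = 27/5. Minimum is 16/3 at row 1 (s_1 leaves); pivot element 3.
Pivot on row 1; the z-row RHS becomes 0 − (-8)·(16/3) = 128/3.

128/3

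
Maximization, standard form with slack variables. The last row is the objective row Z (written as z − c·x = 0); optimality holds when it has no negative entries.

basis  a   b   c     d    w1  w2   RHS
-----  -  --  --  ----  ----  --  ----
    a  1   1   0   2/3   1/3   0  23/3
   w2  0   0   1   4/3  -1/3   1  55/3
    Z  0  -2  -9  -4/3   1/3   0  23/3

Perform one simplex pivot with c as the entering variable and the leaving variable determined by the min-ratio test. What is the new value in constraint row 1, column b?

1

Ratio test on column c — row 1: entry 0 ≤ 0; row 2: (55/3)/1 = 55/3. Minimum is 55/3 at row 2 (w2 leaves); pivot element 1.
Divide row 2 by 1; eliminate column c from the other rows.
Row 1 update in column b: 1 − 0·0 = 1.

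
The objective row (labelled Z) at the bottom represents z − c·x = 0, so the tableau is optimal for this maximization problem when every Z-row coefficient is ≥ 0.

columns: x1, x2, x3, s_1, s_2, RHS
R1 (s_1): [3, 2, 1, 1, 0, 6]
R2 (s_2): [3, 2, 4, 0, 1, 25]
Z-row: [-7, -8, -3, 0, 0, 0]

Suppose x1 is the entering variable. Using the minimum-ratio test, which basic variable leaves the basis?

s_1

Column x1 entries and ratios — s_1: 6/3 = 2; s_2: 25/3 = 25/3.
Smallest ratio is 2 in the row of s_1, so s_1 leaves.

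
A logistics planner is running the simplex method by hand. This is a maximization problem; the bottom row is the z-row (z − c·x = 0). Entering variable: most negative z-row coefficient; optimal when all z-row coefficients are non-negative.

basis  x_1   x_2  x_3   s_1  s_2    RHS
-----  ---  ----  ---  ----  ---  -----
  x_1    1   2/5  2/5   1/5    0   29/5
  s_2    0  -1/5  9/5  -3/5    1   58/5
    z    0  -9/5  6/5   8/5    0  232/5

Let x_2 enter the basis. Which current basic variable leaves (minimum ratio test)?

Column x_2 entries and ratios — x_1: (29/5)/(2/5) = 29/2; s_2: -1/5 ≤ 0, skip.
Smallest ratio is 29/2 in the row of x_1, so x_1 leaves.

x_1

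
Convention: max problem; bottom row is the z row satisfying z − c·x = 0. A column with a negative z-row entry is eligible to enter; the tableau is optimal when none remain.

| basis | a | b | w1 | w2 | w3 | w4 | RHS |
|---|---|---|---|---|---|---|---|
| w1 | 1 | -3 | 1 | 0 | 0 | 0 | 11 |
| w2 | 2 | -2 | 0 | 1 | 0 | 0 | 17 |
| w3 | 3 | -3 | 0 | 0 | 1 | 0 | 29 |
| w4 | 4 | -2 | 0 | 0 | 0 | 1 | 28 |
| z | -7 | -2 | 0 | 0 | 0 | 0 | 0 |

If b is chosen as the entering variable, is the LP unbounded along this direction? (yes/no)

Every constraint-row entry in column b is ≤ 0, so increasing b is unbounded.

yes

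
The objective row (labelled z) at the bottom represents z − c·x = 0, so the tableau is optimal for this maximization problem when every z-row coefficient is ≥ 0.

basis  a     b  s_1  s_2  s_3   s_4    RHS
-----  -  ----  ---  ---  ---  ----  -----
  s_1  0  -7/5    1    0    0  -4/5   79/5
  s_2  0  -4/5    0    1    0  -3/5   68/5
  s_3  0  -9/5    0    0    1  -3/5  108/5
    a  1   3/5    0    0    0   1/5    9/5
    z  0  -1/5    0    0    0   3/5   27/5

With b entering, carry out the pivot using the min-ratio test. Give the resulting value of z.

6

Ratio test on column b — row 1: entry -7/5 ≤ 0; row 2: entry -4/5 ≤ 0; row 3: entry -9/5 ≤ 0; row 4: (9/5)/(3/5) = 3. Minimum is 3 at row 4 (a leaves); pivot element 3/5.
Pivot on row 4; the z-row RHS becomes 27/5 − (-1/5)·3 = 6.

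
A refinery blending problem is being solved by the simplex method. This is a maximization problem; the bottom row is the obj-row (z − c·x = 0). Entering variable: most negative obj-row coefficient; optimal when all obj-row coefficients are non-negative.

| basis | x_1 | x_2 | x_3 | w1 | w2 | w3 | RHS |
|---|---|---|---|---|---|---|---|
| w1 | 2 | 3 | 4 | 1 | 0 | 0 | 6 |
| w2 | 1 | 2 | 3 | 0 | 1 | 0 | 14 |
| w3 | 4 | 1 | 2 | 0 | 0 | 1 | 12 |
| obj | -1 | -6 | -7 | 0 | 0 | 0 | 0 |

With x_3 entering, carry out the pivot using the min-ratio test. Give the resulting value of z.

21/2

Ratio test on column x_3 — row 1: 6/4 = 3/2; row 2: 14/3 = 14/3; row 3: 12/2 = 6. Minimum is 3/2 at row 1 (w1 leaves); pivot element 4.
Pivot on row 1; the obj-row RHS becomes 0 − (-7)·(3/2) = 21/2.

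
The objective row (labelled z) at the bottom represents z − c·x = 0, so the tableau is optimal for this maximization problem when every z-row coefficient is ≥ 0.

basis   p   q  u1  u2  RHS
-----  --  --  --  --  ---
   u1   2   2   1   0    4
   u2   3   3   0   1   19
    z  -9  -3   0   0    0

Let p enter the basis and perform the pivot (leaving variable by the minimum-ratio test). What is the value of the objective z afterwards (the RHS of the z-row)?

18

Ratio test on column p — row 1: 4/2 = 2; row 2: 19/3 = 19/3. Minimum is 2 at row 1 (u1 leaves); pivot element 2.
Pivot on row 1; the z-row RHS becomes 0 − (-9)·2 = 18.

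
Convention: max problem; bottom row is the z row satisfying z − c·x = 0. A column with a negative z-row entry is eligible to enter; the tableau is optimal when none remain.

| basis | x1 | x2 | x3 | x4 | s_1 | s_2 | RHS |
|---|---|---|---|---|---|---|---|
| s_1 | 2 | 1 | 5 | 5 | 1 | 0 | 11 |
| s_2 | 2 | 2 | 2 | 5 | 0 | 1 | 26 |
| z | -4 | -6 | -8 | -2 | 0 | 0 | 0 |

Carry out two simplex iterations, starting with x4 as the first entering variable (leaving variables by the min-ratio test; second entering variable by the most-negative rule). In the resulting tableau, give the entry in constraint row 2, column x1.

Ratio test on column x4 — row 1: 11/5 = 11/5; row 2: 26/5 = 26/5. Minimum is 11/5 at row 1 (s_1 leaves); pivot element 5.
Divide row 1 by 5; eliminate column x4 from the other rows.
Second iteration: most negative z-row entry is -6 in column x3, so x3 enters.
Ratio test on column x3 — row 1: (11/5)/1 = 11/5; row 2: entry -3 ≤ 0. Minimum is 11/5 at row 1 (x4 leaves); pivot element 1.
Divide row 1 by 1; eliminate column x3 from the other rows.
After both pivots, the entry at constraint row 2, column x1 is 6/5.

6/5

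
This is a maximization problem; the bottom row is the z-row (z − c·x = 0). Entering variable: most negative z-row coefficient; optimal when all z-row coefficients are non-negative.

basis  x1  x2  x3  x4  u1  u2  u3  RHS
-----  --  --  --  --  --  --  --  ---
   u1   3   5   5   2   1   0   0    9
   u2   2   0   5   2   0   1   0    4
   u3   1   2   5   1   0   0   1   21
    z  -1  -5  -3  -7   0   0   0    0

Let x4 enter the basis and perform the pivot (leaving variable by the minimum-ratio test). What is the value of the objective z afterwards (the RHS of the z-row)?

14

Ratio test on column x4 — row 1: 9/2 = 9/2; row 2: 4/2 = 2; row 3: 21/1 = 21. Minimum is 2 at row 2 (u2 leaves); pivot element 2.
Pivot on row 2; the z-row RHS becomes 0 − (-7)·2 = 14.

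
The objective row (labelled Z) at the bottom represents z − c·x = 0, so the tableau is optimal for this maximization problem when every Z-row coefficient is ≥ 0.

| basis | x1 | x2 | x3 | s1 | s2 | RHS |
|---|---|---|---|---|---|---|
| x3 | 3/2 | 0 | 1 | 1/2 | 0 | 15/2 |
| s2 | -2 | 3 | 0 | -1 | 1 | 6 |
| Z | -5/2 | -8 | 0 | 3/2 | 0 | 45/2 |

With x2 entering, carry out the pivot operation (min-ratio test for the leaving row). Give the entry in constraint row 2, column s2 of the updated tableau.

1/3

Ratio test on column x2 — row 1: entry 0 ≤ 0; row 2: 6/3 = 2. Minimum is 2 at row 2 (s2 leaves); pivot element 3.
Divide row 2 by 3; eliminate column x2 from the other rows.
In the new row 2, the s2 entry is the old entry divided by the pivot: 1/3 = 1/3.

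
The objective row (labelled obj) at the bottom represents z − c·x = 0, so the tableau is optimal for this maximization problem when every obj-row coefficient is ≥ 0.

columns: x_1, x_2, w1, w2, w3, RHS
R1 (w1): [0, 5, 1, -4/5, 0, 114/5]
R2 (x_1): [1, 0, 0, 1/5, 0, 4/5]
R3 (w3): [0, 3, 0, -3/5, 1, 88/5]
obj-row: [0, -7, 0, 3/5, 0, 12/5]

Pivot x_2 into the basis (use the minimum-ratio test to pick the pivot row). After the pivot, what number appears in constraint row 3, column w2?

Ratio test on column x_2 — row 1: (114/5)/5 = 114/25; row 2: entry 0 ≤ 0; row 3: (88/5)/3 = 88/15. Minimum is 114/25 at row 1 (w1 leaves); pivot element 5.
Divide row 1 by 5; eliminate column x_2 from the other rows.
Row 3 update in column w2: -3/5 − 3·(-4/25) = -3/25.

-3/25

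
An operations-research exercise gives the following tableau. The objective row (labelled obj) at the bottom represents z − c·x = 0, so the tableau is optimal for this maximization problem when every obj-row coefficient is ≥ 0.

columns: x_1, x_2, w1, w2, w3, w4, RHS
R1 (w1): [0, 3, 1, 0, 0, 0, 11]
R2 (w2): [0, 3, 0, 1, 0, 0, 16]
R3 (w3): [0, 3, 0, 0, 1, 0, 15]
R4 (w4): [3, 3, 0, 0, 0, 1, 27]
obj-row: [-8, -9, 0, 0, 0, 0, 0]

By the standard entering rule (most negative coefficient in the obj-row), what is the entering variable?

x_2

Negative obj-row entries: x_1: -8, x_2: -9.
The most negative is -9 in column x_2, so x_2 enters.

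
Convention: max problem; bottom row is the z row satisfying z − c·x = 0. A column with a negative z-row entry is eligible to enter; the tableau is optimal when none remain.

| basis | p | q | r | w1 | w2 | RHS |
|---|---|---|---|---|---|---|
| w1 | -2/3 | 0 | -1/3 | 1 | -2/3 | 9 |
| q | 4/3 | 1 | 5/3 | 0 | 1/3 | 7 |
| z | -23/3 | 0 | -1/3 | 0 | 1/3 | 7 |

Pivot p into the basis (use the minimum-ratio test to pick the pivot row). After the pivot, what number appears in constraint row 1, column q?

Ratio test on column p — row 1: entry -2/3 ≤ 0; row 2: 7/(4/3) = 21/4. Minimum is 21/4 at row 2 (q leaves); pivot element 4/3.
Divide row 2 by 4/3; eliminate column p from the other rows.
Row 1 update in column q: 0 − (-2/3)·(3/4) = 1/2.

1/2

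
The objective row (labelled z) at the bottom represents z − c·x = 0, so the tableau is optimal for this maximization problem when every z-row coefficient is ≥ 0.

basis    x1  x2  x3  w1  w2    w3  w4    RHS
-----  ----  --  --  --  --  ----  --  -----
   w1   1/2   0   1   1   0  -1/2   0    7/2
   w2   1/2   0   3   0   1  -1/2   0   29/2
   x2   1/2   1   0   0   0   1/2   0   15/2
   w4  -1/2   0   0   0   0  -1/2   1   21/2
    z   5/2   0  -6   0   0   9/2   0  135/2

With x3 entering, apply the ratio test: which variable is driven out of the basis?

w1

Column x3 entries and ratios — w1: (7/2)/1 = 7/2; w2: (29/2)/3 = 29/6; x2: 0 ≤ 0, skip; w4: 0 ≤ 0, skip.
Smallest ratio is 7/2 in the row of w1, so w1 leaves.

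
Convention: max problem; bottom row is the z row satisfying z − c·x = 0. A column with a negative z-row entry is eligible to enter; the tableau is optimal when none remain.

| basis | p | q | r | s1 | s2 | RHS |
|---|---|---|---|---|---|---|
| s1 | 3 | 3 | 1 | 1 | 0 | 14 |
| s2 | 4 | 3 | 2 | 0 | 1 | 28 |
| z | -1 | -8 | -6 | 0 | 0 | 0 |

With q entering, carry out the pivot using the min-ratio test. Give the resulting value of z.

Ratio test on column q — row 1: 14/3 = 14/3; row 2: 28/3 = 28/3. Minimum is 14/3 at row 1 (s1 leaves); pivot element 3.
Pivot on row 1; the z-row RHS becomes 0 − (-8)·(14/3) = 112/3.

112/3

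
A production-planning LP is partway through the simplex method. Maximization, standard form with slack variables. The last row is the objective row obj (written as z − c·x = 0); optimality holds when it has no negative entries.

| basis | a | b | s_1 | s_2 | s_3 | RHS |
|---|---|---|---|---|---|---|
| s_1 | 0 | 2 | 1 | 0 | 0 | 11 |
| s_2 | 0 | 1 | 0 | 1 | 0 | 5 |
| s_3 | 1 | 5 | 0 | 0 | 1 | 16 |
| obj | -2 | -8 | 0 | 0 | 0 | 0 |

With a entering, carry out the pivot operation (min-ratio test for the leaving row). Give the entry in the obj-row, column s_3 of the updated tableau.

Ratio test on column a — row 1: entry 0 ≤ 0; row 2: entry 0 ≤ 0; row 3: 16/1 = 16. Minimum is 16 at row 3 (s_3 leaves); pivot element 1.
Divide row 3 by 1; eliminate column a from the other rows.
obj-row update in column s_3: 0 − (-2)·1 = 2.

2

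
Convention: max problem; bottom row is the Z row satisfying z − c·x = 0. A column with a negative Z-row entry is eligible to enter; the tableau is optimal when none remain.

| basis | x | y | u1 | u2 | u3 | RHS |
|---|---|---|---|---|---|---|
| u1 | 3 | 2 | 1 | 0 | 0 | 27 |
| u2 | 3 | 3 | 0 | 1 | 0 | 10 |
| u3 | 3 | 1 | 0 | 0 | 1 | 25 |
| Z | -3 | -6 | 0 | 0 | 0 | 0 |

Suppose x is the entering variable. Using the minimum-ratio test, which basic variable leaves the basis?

u2

Column x entries and ratios — u1: 27/3 = 9; u2: 10/3 = 10/3; u3: 25/3 = 25/3.
Smallest ratio is 10/3 in the row of u2, so u2 leaves.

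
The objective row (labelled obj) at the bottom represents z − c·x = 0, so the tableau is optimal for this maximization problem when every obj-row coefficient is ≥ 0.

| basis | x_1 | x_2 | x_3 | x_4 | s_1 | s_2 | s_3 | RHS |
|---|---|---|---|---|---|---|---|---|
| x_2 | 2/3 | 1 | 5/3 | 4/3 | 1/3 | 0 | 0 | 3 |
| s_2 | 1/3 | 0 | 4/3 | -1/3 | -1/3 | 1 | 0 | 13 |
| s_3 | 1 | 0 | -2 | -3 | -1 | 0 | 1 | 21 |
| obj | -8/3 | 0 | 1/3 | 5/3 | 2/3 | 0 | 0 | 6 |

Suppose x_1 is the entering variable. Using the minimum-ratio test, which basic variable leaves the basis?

x_2

Column x_1 entries and ratios — x_2: 3/(2/3) = 9/2; s_2: 13/(1/3) = 39; s_3: 21/1 = 21.
Smallest ratio is 9/2 in the row of x_2, so x_2 leaves.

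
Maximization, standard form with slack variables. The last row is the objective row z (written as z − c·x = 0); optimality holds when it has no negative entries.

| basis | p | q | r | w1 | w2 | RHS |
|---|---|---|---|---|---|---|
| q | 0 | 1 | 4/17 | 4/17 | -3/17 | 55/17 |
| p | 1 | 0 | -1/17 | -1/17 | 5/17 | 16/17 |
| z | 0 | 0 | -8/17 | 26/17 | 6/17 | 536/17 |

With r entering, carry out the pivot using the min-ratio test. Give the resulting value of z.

Ratio test on column r — row 1: (55/17)/(4/17) = 55/4; row 2: entry -1/17 ≤ 0. Minimum is 55/4 at row 1 (q leaves); pivot element 4/17.
Pivot on row 1; the z-row RHS becomes 536/17 − (-8/17)·(55/4) = 38.

38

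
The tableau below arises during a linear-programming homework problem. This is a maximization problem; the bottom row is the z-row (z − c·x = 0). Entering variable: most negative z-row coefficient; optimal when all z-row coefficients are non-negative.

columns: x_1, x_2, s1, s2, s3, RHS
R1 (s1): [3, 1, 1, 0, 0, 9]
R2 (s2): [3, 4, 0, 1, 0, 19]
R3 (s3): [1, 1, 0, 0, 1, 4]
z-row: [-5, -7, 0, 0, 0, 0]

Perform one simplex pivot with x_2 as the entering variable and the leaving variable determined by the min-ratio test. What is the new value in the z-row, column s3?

Ratio test on column x_2 — row 1: 9/1 = 9; row 2: 19/4 = 19/4; row 3: 4/1 = 4. Minimum is 4 at row 3 (s3 leaves); pivot element 1.
Divide row 3 by 1; eliminate column x_2 from the other rows.
z-row update in column s3: 0 − (-7)·1 = 7.

7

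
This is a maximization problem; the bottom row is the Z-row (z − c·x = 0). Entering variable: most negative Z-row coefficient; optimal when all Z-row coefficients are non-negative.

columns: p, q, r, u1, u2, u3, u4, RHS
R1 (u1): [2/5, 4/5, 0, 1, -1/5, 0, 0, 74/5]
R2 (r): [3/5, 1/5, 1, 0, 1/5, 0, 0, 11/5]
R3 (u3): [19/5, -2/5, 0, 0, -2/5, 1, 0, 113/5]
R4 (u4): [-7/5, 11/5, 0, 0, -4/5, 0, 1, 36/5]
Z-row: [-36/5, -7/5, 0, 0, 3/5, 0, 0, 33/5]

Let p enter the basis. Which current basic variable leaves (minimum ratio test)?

Column p entries and ratios — u1: (74/5)/(2/5) = 37; r: (11/5)/(3/5) = 11/3; u3: (113/5)/(19/5) = 113/19; u4: -7/5 ≤ 0, skip.
Smallest ratio is 11/3 in the row of r, so r leaves.

r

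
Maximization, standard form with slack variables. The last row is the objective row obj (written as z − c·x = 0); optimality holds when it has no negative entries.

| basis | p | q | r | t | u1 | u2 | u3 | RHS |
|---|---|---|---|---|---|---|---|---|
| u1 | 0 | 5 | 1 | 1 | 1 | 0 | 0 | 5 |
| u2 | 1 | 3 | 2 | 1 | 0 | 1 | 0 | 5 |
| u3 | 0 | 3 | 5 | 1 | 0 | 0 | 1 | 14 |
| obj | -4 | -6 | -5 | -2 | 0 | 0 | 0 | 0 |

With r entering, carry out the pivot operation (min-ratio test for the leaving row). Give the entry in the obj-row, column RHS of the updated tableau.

Ratio test on column r — row 1: 5/1 = 5; row 2: 5/2 = 5/2; row 3: 14/5 = 14/5. Minimum is 5/2 at row 2 (u2 leaves); pivot element 2.
Divide row 2 by 2; eliminate column r from the other rows.
obj-row update in column RHS: 0 − (-5)·(5/2) = 25/2.

25/2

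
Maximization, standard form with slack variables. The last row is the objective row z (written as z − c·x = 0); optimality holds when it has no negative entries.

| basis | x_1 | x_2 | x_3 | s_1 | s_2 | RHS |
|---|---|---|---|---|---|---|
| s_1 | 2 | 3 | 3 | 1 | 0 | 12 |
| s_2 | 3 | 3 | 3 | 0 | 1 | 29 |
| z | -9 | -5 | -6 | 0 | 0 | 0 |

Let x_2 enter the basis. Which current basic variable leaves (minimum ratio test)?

Column x_2 entries and ratios — s_1: 12/3 = 4; s_2: 29/3 = 29/3.
Smallest ratio is 4 in the row of s_1, so s_1 leaves.

s_1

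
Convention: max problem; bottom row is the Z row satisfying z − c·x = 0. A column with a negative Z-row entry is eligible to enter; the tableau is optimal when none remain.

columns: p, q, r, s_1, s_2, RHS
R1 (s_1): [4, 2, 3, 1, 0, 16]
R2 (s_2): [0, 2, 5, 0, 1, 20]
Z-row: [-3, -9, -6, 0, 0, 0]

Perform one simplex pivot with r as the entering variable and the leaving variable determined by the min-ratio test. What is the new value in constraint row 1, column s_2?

Ratio test on column r — row 1: 16/3 = 16/3; row 2: 20/5 = 4. Minimum is 4 at row 2 (s_2 leaves); pivot element 5.
Divide row 2 by 5; eliminate column r from the other rows.
Row 1 update in column s_2: 0 − 3·(1/5) = -3/5.

-3/5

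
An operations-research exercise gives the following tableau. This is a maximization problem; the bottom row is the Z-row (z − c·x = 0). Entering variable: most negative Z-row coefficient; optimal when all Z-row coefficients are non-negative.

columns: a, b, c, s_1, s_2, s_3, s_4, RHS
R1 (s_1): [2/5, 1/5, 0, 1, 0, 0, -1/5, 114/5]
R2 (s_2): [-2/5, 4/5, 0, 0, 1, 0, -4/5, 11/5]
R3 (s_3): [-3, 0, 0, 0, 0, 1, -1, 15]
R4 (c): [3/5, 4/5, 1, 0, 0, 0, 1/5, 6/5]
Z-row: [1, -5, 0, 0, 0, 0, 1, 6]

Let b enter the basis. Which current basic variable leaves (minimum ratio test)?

Column b entries and ratios — s_1: (114/5)/(1/5) = 114; s_2: (11/5)/(4/5) = 11/4; s_3: 0 ≤ 0, skip; c: (6/5)/(4/5) = 3/2.
Smallest ratio is 3/2 in the row of c, so c leaves.

c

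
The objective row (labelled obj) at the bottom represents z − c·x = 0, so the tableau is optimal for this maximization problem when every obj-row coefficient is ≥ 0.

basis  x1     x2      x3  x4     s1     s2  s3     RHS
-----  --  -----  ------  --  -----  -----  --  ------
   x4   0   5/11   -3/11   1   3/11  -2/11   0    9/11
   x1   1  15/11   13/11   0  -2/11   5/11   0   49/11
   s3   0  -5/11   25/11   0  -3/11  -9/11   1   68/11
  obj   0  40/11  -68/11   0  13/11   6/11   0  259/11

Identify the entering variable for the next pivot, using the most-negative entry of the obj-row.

Negative obj-row entries: x3: -68/11.
The most negative is -68/11 in column x3, so x3 enters.

x3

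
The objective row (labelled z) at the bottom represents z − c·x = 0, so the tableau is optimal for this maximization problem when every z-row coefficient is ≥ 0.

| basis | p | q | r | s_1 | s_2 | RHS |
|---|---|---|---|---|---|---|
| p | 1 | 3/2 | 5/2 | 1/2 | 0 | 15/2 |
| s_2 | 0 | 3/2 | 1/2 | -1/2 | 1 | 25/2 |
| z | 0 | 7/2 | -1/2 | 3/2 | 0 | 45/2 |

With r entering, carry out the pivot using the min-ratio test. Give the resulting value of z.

24

Ratio test on column r — row 1: (15/2)/(5/2) = 3; row 2: (25/2)/(1/2) = 25. Minimum is 3 at row 1 (p leaves); pivot element 5/2.
Pivot on row 1; the z-row RHS becomes 45/2 − (-1/2)·3 = 24.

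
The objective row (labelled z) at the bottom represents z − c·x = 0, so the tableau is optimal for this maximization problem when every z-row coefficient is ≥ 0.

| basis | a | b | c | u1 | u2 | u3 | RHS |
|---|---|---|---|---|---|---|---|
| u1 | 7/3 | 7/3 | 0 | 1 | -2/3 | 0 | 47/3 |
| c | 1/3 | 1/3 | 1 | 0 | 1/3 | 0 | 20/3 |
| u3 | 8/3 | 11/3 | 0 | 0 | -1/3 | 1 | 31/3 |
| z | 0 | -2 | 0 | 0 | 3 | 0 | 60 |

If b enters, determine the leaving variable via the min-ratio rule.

Column b entries and ratios — u1: (47/3)/(7/3) = 47/7; c: (20/3)/(1/3) = 20; u3: (31/3)/(11/3) = 31/11.
Smallest ratio is 31/11 in the row of u3, so u3 leaves.

u3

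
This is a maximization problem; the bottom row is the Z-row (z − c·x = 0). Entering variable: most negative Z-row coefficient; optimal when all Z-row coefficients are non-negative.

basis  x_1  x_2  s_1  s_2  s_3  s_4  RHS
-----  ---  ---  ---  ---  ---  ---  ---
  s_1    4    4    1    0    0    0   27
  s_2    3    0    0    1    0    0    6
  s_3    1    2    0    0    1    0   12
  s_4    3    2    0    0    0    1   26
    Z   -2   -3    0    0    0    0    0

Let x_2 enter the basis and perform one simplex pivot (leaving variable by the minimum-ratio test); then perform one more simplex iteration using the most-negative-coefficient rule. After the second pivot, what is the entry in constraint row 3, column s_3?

Ratio test on column x_2 — row 1: 27/4 = 27/4; row 2: entry 0 ≤ 0; row 3: 12/2 = 6; row 4: 26/2 = 13. Minimum is 6 at row 3 (s_3 leaves); pivot element 2.
Divide row 3 by 2; eliminate column x_2 from the other rows.
Second iteration: most negative Z-row entry is -1/2 in column x_1, so x_1 enters.
Ratio test on column x_1 — row 1: 3/2 = 3/2; row 2: 6/3 = 2; row 3: 6/(1/2) = 12; row 4: 14/2 = 7. Minimum is 3/2 at row 1 (s_1 leaves); pivot element 2.
Divide row 1 by 2; eliminate column x_1 from the other rows.
After both pivots, the entry at constraint row 3, column s_3 is 1.

1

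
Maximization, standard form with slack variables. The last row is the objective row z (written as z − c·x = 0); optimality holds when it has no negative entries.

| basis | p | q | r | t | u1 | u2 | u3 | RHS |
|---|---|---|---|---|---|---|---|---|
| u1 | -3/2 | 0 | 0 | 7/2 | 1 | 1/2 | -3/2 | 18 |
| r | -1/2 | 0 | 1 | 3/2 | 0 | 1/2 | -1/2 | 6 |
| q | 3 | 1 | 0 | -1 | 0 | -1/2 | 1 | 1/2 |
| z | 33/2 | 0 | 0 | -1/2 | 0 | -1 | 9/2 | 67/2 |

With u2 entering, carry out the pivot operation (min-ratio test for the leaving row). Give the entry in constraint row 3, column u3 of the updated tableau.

1/2

Ratio test on column u2 — row 1: 18/(1/2) = 36; row 2: 6/(1/2) = 12; row 3: entry -1/2 ≤ 0. Minimum is 12 at row 2 (r leaves); pivot element 1/2.
Divide row 2 by 1/2; eliminate column u2 from the other rows.
Row 3 update in column u3: 1 − (-1/2)·(-1) = 1/2.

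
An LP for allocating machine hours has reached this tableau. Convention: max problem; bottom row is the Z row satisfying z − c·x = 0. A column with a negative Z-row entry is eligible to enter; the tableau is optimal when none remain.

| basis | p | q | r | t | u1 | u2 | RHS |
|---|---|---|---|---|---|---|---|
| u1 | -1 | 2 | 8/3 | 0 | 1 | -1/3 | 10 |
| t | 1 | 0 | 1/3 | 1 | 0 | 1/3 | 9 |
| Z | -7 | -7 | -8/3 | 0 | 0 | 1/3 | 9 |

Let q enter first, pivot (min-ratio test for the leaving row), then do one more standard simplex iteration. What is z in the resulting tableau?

Ratio test on column q — row 1: 10/2 = 5; row 2: entry 0 ≤ 0. Minimum is 5 at row 1 (u1 leaves); pivot element 2.
Pivot on row 1; the Z-row RHS becomes 9 − (-7)·5 = 44.
Next entering variable (most negative Z-row entry -21/2): p.
Ratio test on column p — row 1: entry -1/2 ≤ 0; row 2: 9/1 = 9. Minimum is 9 at row 2 (t leaves); pivot element 1.
After the second pivot the Z-row RHS is 44 − (-21/2)·9 = 277/2.

277/2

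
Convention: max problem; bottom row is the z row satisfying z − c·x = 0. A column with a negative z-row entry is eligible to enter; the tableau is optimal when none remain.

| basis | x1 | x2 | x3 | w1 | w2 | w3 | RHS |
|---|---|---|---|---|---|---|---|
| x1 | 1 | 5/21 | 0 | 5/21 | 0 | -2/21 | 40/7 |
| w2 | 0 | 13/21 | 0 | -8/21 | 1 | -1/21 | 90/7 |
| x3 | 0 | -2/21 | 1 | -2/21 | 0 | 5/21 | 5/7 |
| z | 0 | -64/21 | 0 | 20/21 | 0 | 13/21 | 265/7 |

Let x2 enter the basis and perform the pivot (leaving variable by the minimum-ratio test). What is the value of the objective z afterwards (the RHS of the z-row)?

1315/13

Ratio test on column x2 — row 1: (40/7)/(5/21) = 24; row 2: (90/7)/(13/21) = 270/13; row 3: entry -2/21 ≤ 0. Minimum is 270/13 at row 2 (w2 leaves); pivot element 13/21.
Pivot on row 2; the z-row RHS becomes 265/7 − (-64/21)·(270/13) = 1315/13.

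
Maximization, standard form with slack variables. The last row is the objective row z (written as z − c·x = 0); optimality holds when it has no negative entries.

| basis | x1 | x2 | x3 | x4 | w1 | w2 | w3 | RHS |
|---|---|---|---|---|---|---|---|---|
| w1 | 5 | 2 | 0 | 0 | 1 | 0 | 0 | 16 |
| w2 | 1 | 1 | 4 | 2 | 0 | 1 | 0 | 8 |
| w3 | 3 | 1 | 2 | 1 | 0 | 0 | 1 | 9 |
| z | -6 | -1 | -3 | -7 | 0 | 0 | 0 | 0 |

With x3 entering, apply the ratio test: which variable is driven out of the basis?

w2

Column x3 entries and ratios — w1: 0 ≤ 0, skip; w2: 8/4 = 2; w3: 9/2 = 9/2.
Smallest ratio is 2 in the row of w2, so w2 leaves.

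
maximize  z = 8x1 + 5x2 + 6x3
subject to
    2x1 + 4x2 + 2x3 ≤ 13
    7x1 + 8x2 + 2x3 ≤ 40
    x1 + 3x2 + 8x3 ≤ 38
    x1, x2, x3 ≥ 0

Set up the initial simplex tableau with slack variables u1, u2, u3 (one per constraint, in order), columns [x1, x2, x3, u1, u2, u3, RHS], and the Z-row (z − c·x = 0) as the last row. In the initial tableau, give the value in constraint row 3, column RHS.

38

The RHS of constraint 3 is b_3 = 38.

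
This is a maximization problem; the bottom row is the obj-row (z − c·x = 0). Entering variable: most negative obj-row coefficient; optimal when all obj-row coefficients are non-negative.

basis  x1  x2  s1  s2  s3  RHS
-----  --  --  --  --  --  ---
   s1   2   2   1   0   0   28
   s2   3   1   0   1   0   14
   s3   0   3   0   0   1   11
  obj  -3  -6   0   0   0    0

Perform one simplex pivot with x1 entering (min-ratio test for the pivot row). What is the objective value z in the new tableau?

14

Ratio test on column x1 — row 1: 28/2 = 14; row 2: 14/3 = 14/3; row 3: entry 0 ≤ 0. Minimum is 14/3 at row 2 (s2 leaves); pivot element 3.
Pivot on row 2; the obj-row RHS becomes 0 − (-3)·(14/3) = 14.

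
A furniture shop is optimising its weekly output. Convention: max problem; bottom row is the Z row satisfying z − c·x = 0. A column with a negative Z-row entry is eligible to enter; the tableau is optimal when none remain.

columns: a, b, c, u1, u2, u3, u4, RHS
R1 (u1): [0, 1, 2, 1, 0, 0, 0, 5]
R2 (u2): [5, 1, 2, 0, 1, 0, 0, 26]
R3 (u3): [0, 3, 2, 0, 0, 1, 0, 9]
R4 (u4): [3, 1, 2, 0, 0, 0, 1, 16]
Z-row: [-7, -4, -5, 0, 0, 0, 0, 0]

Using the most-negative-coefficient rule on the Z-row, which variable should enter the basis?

Negative Z-row entries: a: -7, b: -4, c: -5.
The most negative is -7 in column a, so a enters.

a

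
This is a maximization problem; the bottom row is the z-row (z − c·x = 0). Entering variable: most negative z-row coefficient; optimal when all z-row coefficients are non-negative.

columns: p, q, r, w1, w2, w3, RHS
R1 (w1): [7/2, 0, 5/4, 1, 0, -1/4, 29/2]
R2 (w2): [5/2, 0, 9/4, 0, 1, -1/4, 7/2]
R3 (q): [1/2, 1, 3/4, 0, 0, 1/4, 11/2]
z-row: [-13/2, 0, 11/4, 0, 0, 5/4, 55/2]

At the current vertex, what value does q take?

11/2

q is basic (row 3); its value is the RHS of that row, 11/2.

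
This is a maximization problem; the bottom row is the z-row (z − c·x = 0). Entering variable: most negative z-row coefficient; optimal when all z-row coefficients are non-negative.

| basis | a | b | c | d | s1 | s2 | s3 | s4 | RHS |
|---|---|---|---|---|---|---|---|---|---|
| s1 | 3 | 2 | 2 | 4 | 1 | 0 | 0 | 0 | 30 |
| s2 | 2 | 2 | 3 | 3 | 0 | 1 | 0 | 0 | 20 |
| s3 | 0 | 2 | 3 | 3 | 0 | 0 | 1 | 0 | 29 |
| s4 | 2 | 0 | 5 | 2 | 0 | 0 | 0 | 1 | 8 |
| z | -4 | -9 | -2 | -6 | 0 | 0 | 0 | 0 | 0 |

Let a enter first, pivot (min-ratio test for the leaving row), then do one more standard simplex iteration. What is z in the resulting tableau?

Ratio test on column a — row 1: 30/3 = 10; row 2: 20/2 = 10; row 3: entry 0 ≤ 0; row 4: 8/2 = 4. Minimum is 4 at row 4 (s4 leaves); pivot element 2.
Pivot on row 4; the z-row RHS becomes 0 − (-4)·4 = 16.
Next entering variable (most negative z-row entry -9): b.
Ratio test on column b — row 1: 18/2 = 9; row 2: 12/2 = 6; row 3: 29/2 = 29/2; row 4: entry 0 ≤ 0. Minimum is 6 at row 2 (s2 leaves); pivot element 2.
After the second pivot the z-row RHS is 16 − (-9)·6 = 70.

70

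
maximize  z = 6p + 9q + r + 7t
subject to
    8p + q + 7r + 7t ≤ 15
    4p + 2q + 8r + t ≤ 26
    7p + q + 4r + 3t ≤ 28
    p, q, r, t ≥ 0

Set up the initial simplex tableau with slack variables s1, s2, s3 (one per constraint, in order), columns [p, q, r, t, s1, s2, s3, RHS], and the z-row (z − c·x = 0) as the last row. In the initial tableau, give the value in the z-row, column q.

The z-row carries the negated objective coefficients: the q entry is -9.

-9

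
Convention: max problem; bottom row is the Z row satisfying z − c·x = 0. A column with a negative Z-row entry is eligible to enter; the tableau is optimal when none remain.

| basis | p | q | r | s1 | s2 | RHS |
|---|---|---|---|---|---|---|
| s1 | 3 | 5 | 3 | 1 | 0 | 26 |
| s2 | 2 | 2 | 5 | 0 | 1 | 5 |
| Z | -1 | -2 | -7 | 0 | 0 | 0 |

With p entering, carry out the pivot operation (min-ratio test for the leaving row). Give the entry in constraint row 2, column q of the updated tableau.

Ratio test on column p — row 1: 26/3 = 26/3; row 2: 5/2 = 5/2. Minimum is 5/2 at row 2 (s2 leaves); pivot element 2.
Divide row 2 by 2; eliminate column p from the other rows.
In the new row 2, the q entry is the old entry divided by the pivot: 2/2 = 1.

1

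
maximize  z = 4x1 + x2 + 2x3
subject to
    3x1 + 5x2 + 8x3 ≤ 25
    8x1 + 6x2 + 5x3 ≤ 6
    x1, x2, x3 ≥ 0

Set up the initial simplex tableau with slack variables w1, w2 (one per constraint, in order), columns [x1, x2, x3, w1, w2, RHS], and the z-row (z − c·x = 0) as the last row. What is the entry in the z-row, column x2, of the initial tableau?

The z-row carries the negated objective coefficients: the x2 entry is -1.

-1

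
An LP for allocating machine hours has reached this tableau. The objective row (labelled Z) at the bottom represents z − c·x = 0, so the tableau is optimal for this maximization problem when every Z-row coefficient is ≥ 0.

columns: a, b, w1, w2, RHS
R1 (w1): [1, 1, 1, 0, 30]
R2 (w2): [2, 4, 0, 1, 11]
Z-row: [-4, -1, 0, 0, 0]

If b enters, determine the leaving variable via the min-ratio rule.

Column b entries and ratios — w1: 30/1 = 30; w2: 11/4 = 11/4.
Smallest ratio is 11/4 in the row of w2, so w2 leaves.

w2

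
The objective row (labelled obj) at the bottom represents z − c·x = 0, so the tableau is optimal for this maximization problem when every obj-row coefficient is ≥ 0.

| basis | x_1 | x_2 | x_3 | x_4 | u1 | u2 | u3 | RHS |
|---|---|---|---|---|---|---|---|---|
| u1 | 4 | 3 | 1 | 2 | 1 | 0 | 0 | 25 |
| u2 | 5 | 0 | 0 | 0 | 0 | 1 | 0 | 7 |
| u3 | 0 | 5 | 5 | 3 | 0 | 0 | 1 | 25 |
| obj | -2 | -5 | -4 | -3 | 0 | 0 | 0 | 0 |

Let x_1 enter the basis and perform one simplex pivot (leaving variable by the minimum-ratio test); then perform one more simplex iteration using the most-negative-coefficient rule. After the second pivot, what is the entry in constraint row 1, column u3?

-3/5

Ratio test on column x_1 — row 1: 25/4 = 25/4; row 2: 7/5 = 7/5; row 3: entry 0 ≤ 0. Minimum is 7/5 at row 2 (u2 leaves); pivot element 5.
Divide row 2 by 5; eliminate column x_1 from the other rows.
Second iteration: most negative obj-row entry is -5 in column x_2, so x_2 enters.
Ratio test on column x_2 — row 1: (97/5)/3 = 97/15; row 2: entry 0 ≤ 0; row 3: 25/5 = 5. Minimum is 5 at row 3 (u3 leaves); pivot element 5.
Divide row 3 by 5; eliminate column x_2 from the other rows.
After both pivots, the entry at constraint row 1, column u3 is -3/5.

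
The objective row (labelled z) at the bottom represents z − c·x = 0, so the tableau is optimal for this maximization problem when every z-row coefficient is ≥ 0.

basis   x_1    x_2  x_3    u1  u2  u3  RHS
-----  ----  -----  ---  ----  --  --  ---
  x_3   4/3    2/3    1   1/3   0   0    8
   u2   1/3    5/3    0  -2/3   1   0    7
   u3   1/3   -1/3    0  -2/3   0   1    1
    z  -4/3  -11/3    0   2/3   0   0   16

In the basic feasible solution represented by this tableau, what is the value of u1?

0

u1 is not in the basis, so in the current basic feasible solution u1 = 0.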